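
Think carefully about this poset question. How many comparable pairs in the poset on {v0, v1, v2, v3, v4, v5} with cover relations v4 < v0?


A comparable pair {a,b} has a < b or b < a in the order.
Count unordered pairs where one element is strictly below the other.
Examples: {v0,v4}
Total comparable pairs: 1


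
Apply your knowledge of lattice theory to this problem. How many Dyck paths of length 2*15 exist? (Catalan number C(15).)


C(n) = C(2n, n) / (n+1).
C(30, 15) = 155117520
C(15) = 155117520 / 16 = 9694845


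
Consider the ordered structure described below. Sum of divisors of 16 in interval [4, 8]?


Interval [4,8] in divisors of 16: [4, 8]
Sum = 12


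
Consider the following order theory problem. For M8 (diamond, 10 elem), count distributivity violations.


Distributive law: a ^ (b v c) = (a ^ b) v (a ^ c).
Check all 10^3 = 1000 ordered triples (a,b,c).
  e.g. a=a1, b=a2, c=a3: lhs=a1 != rhs=0
  e.g. a=a1, b=a2, c=a4: lhs=a1 != rhs=0
Total violating triples: 336


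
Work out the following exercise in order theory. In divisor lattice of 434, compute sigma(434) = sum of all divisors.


sigma(n) = sum of divisors.
Divisors of 434: [1, 2, 7, 14, 31, 62, 217, 434]
Sum = 768


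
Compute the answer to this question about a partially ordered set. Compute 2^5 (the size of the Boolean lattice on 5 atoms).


Power set = 2^n.
2^5 = 32


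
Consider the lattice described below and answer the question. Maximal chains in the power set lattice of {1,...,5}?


A maximal chain goes from the minimum element to a maximal element via cover relations.
Counting all min-to-max paths in the cover graph.
Total maximal chains: 120


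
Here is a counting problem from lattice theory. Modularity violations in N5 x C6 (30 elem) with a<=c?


Modular law: if a <= c then a v (b ^ c) = (a v b) ^ c.
Check all triples (a,b,c) with a <= c among 30 elements.
  e.g. a=(a,0), b=(c,0), c=(b,0): lhs=(a,0) != rhs=(b,0)
  e.g. a=(a,0), b=(c,1), c=(b,0): lhs=(a,0) != rhs=(b,0)
Total violating triples: 126


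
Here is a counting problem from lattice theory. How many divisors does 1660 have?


Divisors of 1660: [1, 2, 4, 5, 10, 20, 83, 166, 332, 415, 830, 1660]
Count: 12


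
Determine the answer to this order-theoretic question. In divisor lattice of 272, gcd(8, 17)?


Meet=gcd.
gcd(8,17)=1


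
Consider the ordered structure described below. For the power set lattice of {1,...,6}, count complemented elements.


An element a is complemented if some b has a meet b = bottom, a join b = top.
every subset A has complement S\A, so all elements are complemented.
Complemented elements: {}, {1}, {2}, {3}, {4}, {5}, ... (58 more)
Count: 64


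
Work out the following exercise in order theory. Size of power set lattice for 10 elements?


Power set = 2^n.
2^10 = 1024


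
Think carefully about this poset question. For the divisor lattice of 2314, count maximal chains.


A maximal chain goes from the minimum element to a maximal element via cover relations.
Counting all min-to-max paths in the cover graph.
Total maximal chains: 6


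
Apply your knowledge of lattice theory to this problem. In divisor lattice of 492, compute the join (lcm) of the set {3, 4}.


In a divisor lattice, join = lcm (least common multiple).
Compute lcm iteratively: start with first element, then lcm(current, next).
Elements: [3, 4]
lcm(3,4) = 12
Final lcm = 12


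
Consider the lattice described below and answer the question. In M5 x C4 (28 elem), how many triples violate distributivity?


Distributive law: a ^ (b v c) = (a ^ b) v (a ^ c).
Check all 28^3 = 21952 ordered triples (a,b,c).
  e.g. a=(a1,0), b=(a2,0), c=(a3,0): lhs=(a1,0) != rhs=(0,0)
  e.g. a=(a1,0), b=(a2,0), c=(a3,1): lhs=(a1,0) != rhs=(0,0)
Total violating triples: 3840


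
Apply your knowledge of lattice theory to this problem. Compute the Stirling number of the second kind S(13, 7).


S(n,k) = k*S(n-1,k) + S(n-1,k-1).
S(12,7) = 627396, S(12,6) = 1323652
S(13,7) = 7*627396 + 1323652 = 4391772 + 1323652
S(13,7) = 5715424


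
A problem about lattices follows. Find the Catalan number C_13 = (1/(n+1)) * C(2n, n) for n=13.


C(n) = C(2n, n) / (n+1).
C(26, 13) = 10400600
C(13) = 10400600 / 14 = 742900


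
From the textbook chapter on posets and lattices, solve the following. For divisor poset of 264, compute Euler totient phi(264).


phi(n) = n * prod_{p|n} (1 - 1/p).
Prime divisors of 264: [2, 3, 11]
phi(264) = 264 * (1 - 1/2) * (1 - 1/3) * (1 - 1/11)
phi(264) = 80


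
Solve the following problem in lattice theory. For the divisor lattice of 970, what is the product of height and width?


Height = length of longest chain minus 1; width = size of largest antichain.
A maximum chain: 1 | 97 | 485 | 970  (height 3).
A maximum antichain: {2, 5, 97}  (width 3).
Product = 3 * 3 = 9


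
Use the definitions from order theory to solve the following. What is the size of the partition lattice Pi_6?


B(n) = number of set partitions of an n-element set.
B(n) satisfies the recurrence: B(n+1) = sum_k C(n,k)*B(k).
B(6) = 203


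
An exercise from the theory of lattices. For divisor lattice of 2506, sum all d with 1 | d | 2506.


Interval [1,2506] in divisors of 2506: [1, 2, 7, 14, 179, 358, 1253, 2506]
Sum = 4320


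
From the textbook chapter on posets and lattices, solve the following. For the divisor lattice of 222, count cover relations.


A cover relation a -< b holds when a < b with no c strictly between.
Cover relations:
  1 -< 2
  1 -< 3
  1 -< 37
  2 -< 6
  2 -< 74
  3 -< 6
  3 -< 111
  6 -< 222
  ...4 more
Total: 12


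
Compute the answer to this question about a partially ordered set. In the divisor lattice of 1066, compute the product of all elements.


Divisors of 1066: [1, 2, 13, 26, 41, 82, 533, 1066]
Product = n^(d(n)/2) = 1066^(8/2)
Product = 1291304958736


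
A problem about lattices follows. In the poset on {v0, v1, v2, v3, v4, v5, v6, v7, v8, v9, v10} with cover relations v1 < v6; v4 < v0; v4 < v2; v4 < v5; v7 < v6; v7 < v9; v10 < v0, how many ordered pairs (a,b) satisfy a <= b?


The order relation is {(a,b) : a <= b}, reflexive so it includes (a,a).
Examples: (v0,v0), (v1,v1), (v1,v6), (v10,v0), (v10,v10), ...
Total ordered pairs: 18


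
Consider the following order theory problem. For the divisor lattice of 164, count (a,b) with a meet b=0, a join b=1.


Complement pair (a,b): a meet b = bottom, a join b = top.
Here: gcd(a,b)=1 and lcm(a,b)=164, i.e. a*b=164 with a,b coprime.
Pairs found: (1,164), (4,41), (41,4), (164,1)
Total ordered pairs: 4


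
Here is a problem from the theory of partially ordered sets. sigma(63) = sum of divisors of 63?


sigma(n) = sum of divisors.
Divisors of 63: [1, 3, 7, 9, 21, 63]
Sum = 104


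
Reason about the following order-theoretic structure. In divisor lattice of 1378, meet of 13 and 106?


In a divisor lattice, meet = gcd (greatest common divisor).
By Euclidean algorithm or factoring: gcd(13,106) = 1


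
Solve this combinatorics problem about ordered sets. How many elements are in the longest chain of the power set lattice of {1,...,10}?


A chain is a totally ordered subset; we count the number of elements in a maximum chain.
Compute, for each element x, the size of the longest chain ending at x:
  {}: 1
  {1}: 2
  {2}: 2
  {3}: 2
  {4}: 2
  {5}: 2
  ...
A maximum chain: {} < {1} < {1,2} < {1,2,3} < {1,2,3,4} < {1,2,3,4,5} < {1,2,3,4,5,6} < {1,2,3,4,5,6,7} < {1,2,3,4,5,6,7,8} < {1,2,3,4,5,6,7,8,9} < {1,2,3,4,5,6,7,8,9,10}
Number of elements in the longest chain: 11


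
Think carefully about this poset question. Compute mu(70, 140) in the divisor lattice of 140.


In a divisor lattice, mu(a,b) = mu(b/a) where mu is the classical Mobius function.
b/a = 140/70 = 2
Prime factorization of 2: primes [2]
2 is squarefree with 1 prime factor(s), so mu(2) = (-1)^1 = -1


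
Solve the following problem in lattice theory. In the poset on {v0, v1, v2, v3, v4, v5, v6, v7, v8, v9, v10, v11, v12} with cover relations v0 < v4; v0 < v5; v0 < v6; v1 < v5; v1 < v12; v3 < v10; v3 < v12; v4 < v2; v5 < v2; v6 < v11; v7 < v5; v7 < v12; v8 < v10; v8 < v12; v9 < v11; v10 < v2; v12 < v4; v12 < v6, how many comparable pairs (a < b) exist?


A comparable pair {a,b} has a < b or b < a in the order.
Count unordered pairs where one element is strictly below the other.
Examples: {v0,v2}, {v0,v4}, {v0,v5}, {v0,v6}, ...
Total comparable pairs: 38


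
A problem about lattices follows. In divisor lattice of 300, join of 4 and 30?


In a divisor lattice, join = lcm (least common multiple).
gcd(4,30) = 2
lcm(4,30) = 4*30/gcd = 120/2 = 60


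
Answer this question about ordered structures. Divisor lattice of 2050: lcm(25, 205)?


Join=lcm.
gcd(25,205)=5
lcm=1025


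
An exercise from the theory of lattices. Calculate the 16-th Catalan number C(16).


C(n) = C(2n, n) / (n+1).
C(32, 16) = 601080390
C(16) = 601080390 / 17 = 35357670


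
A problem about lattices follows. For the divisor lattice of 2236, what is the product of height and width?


Height = length of longest chain minus 1; width = size of largest antichain.
A maximum chain: 1 | 43 | 559 | 1118 | 2236  (height 4).
A maximum antichain: {4, 26, 86, 559}  (width 4).
Product = 4 * 4 = 16


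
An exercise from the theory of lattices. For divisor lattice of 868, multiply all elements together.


Divisors of 868: [1, 2, 4, 7, 14, 28, 31, 62, 124, 217, 434, 868]
Product = n^(d(n)/2) = 868^(12/2)
Product = 427679418638209024


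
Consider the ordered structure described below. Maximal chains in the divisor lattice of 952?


A maximal chain goes from the minimum element to a maximal element via cover relations.
Counting all min-to-max paths in the cover graph.
Total maximal chains: 20


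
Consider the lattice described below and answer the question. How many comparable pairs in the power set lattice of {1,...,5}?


A comparable pair {a,b} has a < b or b < a in the order.
Count unordered pairs where one element is strictly below the other.
Examples: {{},{1}}, {{},{2}}, {{},{3}}, {{},{4}}, ...
Total comparable pairs: 211


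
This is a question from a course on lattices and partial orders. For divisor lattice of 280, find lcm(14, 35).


In a divisor lattice, join = lcm (least common multiple).
Compute lcm iteratively: start with first element, then lcm(current, next).
Elements: [14, 35]
lcm(14,35) = 70
Final lcm = 70


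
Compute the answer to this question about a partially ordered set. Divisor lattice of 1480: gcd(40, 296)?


Meet=gcd.
gcd(40,296)=8


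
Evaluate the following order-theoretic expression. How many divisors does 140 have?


Divisors of 140: [1, 2, 4, 5, 7, 10, 14, 20, 28, 35, 70, 140]
Count: 12


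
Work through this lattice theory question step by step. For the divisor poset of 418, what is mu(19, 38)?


In a divisor lattice, mu(a,b) = mu(b/a) where mu is the classical Mobius function.
b/a = 38/19 = 2
Prime factorization of 2: primes [2]
2 is squarefree with 1 prime factor(s), so mu(2) = (-1)^1 = -1


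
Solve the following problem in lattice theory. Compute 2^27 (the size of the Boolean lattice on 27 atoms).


Power set = 2^n.
2^27 = 134217728


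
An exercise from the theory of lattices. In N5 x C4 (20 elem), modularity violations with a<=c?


Modular law: if a <= c then a v (b ^ c) = (a v b) ^ c.
Check all triples (a,b,c) with a <= c among 20 elements.
  e.g. a=(a,0), b=(c,0), c=(b,0): lhs=(a,0) != rhs=(b,0)
  e.g. a=(a,0), b=(c,1), c=(b,0): lhs=(a,0) != rhs=(b,0)
Total violating triples: 40


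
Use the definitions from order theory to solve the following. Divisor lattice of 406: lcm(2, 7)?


Join=lcm.
gcd(2,7)=1
lcm=14


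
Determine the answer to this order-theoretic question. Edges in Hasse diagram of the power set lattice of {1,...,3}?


A cover relation a -< b holds when a < b with no c strictly between.
Cover relations:
  {} -< {1}
  {} -< {2}
  {} -< {3}
  {1} -< {1,2}
  {1} -< {1,3}
  {2} -< {1,2}
  {2} -< {2,3}
  {3} -< {1,3}
  ...4 more
Total: 12


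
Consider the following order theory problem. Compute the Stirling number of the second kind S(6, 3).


S(n,k) = k*S(n-1,k) + S(n-1,k-1).
S(5,3) = 25, S(5,2) = 15
S(6,3) = 3*25 + 15 = 75 + 15
S(6,3) = 90


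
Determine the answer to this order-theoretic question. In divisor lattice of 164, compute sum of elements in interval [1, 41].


Interval [1,41] in divisors of 164: [1, 41]
Sum = 42


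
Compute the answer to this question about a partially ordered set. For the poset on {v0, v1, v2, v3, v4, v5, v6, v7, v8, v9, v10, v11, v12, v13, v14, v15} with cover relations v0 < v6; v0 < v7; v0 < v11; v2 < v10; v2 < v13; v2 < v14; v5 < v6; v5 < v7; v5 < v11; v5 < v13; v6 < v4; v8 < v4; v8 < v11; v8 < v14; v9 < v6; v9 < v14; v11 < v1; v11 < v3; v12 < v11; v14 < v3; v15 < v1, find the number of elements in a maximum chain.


A chain is a totally ordered subset; we count the number of elements in a maximum chain.
Compute, for each element x, the size of the longest chain ending at x:
  v0: 1
  v2: 1
  v5: 1
  v8: 1
  v9: 1
  v12: 1
  ...
A maximum chain: v0 < v11 < v1
Number of elements in the longest chain: 3


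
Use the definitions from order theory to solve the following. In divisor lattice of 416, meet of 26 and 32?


In a divisor lattice, meet = gcd (greatest common divisor).
By Euclidean algorithm or factoring: gcd(26,32) = 2


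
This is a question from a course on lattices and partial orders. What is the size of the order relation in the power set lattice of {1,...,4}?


The order relation is {(a,b) : a <= b}, reflexive so it includes (a,a).
Examples: ({},{}), ({},{1,2}), ({},{1,2,3}), ({},{1,2,3,4}), ({},{1,2,4}), ...
Total ordered pairs: 81


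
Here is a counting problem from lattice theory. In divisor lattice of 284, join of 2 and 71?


In a divisor lattice, join = lcm (least common multiple).
gcd(2,71) = 1
lcm(2,71) = 2*71/gcd = 142/1 = 142


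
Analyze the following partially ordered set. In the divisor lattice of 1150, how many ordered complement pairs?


Complement pair (a,b): a meet b = bottom, a join b = top.
Here: gcd(a,b)=1 and lcm(a,b)=1150, i.e. a*b=1150 with a,b coprime.
Pairs found: (1,1150), (2,575), (23,50), (25,46), ... (4 more)
Total ordered pairs: 8


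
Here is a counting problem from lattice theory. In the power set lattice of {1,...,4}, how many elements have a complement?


An element a is complemented if some b has a meet b = bottom, a join b = top.
every subset A has complement S\A, so all elements are complemented.
Complemented elements: {}, {1}, {2}, {3}, {4}, {1,2}, ... (10 more)
Count: 16


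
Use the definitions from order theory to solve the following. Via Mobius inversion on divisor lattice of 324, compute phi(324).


phi(n) = n * prod_{p|n} (1 - 1/p).
Prime divisors of 324: [2, 3]
phi(324) = 324 * (1 - 1/2) * (1 - 1/3)
phi(324) = 108


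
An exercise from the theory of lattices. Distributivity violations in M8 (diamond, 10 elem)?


Distributive law: a ^ (b v c) = (a ^ b) v (a ^ c).
Check all 10^3 = 1000 ordered triples (a,b,c).
  e.g. a=a1, b=a2, c=a3: lhs=a1 != rhs=0
  e.g. a=a1, b=a2, c=a4: lhs=a1 != rhs=0
Total violating triples: 336


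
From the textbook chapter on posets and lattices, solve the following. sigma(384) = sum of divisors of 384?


sigma(n) = sum of divisors.
Divisors of 384: [1, 2, 3, 4, 6, 8, 12, 16, 24, 32, 48, 64, 96, 128, 192, 384]
Sum = 1020


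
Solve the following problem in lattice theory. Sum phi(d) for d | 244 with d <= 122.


Divisors of 244 up to 122: [1, 2, 4, 61, 122]
phi values: [1, 1, 2, 60, 60]
Sum = 124


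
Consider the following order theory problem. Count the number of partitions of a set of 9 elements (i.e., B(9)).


B(n) = number of set partitions of an n-element set.
B(n) satisfies the recurrence: B(n+1) = sum_k C(n,k)*B(k).
B(9) = 21147


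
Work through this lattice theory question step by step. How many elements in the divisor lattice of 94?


Divisors of 94: [1, 2, 47, 94]
Count: 4


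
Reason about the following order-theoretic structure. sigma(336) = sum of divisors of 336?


sigma(n) = sum of divisors.
Divisors of 336: [1, 2, 3, 4, 6, 7, 8, 12, 14, 16, 21, 24, 28, 42, 48, 56, 84, 112, 168, 336]
Sum = 992


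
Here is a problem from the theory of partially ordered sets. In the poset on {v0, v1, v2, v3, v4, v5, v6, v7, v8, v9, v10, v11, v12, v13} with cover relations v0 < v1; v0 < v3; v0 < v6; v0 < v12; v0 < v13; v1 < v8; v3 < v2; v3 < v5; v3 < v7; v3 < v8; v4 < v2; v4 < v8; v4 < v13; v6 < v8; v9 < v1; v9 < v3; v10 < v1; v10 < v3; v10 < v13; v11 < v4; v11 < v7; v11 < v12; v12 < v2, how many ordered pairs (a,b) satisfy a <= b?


The order relation is {(a,b) : a <= b}, reflexive so it includes (a,a).
Examples: (v0,v0), (v0,v1), (v0,v12), (v0,v13), (v0,v2), ...
Total ordered pairs: 52


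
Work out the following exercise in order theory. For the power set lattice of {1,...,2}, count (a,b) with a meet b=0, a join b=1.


Complement pair (a,b): a meet b = bottom, a join b = top.
Here: A intersect B = {} and A union B = {1,...,2}.
Pairs found: ({},{1,2}), ({1},{2}), ({2},{1}), ({1,2},{})
Total ordered pairs: 4


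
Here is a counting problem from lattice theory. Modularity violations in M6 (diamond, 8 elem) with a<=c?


Modular law: if a <= c then a v (b ^ c) = (a v b) ^ c.
Check all triples (a,b,c) with a <= c among 8 elements.
This lattice is modular (diamonds M_m and their chain-products are modular).
Total violating triples: 0


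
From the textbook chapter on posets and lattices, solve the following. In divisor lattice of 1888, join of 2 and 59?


In a divisor lattice, join = lcm (least common multiple).
gcd(2,59) = 1
lcm(2,59) = 2*59/gcd = 118/1 = 118


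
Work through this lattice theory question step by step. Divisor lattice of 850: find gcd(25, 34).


In a divisor lattice, meet = gcd (greatest common divisor).
By Euclidean algorithm or factoring: gcd(25,34) = 1


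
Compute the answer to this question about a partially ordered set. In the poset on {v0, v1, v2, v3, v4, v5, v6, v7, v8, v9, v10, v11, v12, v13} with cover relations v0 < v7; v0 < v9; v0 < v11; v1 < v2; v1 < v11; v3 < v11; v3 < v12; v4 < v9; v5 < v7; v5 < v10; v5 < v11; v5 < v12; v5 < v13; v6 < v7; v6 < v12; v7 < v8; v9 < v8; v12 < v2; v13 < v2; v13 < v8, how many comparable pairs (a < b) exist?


A comparable pair {a,b} has a < b or b < a in the order.
Count unordered pairs where one element is strictly below the other.
Examples: {v0,v7}, {v0,v8}, {v0,v9}, {v0,v11}, ...
Total comparable pairs: 27


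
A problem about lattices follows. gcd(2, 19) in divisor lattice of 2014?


Meet=gcd.
gcd(2,19)=1


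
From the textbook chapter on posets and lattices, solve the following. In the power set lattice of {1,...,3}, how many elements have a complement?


An element a is complemented if some b has a meet b = bottom, a join b = top.
every subset A has complement S\A, so all elements are complemented.
Complemented elements: {}, {1}, {2}, {3}, {1,2}, {1,3}, ... (2 more)
Count: 8


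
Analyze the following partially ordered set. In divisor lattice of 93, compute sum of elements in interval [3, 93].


Interval [3,93] in divisors of 93: [3, 93]
Sum = 96


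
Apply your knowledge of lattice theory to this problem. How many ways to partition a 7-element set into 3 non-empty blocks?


S(n,k) = k*S(n-1,k) + S(n-1,k-1).
S(6,3) = 90, S(6,2) = 31
S(7,3) = 3*90 + 31 = 270 + 31
S(7,3) = 301


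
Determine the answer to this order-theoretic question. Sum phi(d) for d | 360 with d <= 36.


Divisors of 360 up to 36: [1, 2, 3, 4, 5, 6, 8, 9, 10, 12, 15, 18, 20, 24, 30, 36]
phi values: [1, 1, 2, 2, 4, 2, 4, 6, 4, 4, 8, 6, 8, 8, 8, 12]
Sum = 80


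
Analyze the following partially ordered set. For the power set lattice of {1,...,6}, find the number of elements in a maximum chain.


A chain is a totally ordered subset; we count the number of elements in a maximum chain.
Compute, for each element x, the size of the longest chain ending at x:
  {}: 1
  {1}: 2
  {2}: 2
  {3}: 2
  {4}: 2
  {5}: 2
  ...
A maximum chain: {} < {1} < {1,2} < {1,2,3} < {1,2,3,4} < {1,2,3,4,5} < {1,2,3,4,5,6}
Number of elements in the longest chain: 7


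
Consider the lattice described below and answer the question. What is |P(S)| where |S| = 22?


Power set = 2^n.
2^22 = 4194304


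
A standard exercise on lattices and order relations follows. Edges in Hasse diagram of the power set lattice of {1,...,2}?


A cover relation a -< b holds when a < b with no c strictly between.
Cover relations:
  {} -< {1}
  {} -< {2}
  {1} -< {1,2}
  {2} -< {1,2}
Total: 4


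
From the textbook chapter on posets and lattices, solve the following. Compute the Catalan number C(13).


C(n) = C(2n, n) / (n+1).
C(26, 13) = 10400600
C(13) = 10400600 / 14 = 742900


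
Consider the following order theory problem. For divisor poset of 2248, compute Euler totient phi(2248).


phi(n) = n * prod_{p|n} (1 - 1/p).
Prime divisors of 2248: [2, 281]
phi(2248) = 2248 * (1 - 1/2) * (1 - 1/281)
phi(2248) = 1120


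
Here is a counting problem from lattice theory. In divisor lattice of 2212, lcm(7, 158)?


Join=lcm.
gcd(7,158)=1
lcm=1106


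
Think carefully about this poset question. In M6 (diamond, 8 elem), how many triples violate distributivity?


Distributive law: a ^ (b v c) = (a ^ b) v (a ^ c).
Check all 8^3 = 512 ordered triples (a,b,c).
  e.g. a=a1, b=a2, c=a3: lhs=a1 != rhs=0
  e.g. a=a1, b=a2, c=a4: lhs=a1 != rhs=0
Total violating triples: 120


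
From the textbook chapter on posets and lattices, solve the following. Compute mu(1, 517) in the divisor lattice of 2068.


In a divisor lattice, mu(a,b) = mu(b/a) where mu is the classical Mobius function.
b/a = 517/1 = 517
Prime factorization of 517: primes [11, 47]
517 is squarefree with 2 prime factor(s), so mu(517) = (-1)^2 = 1


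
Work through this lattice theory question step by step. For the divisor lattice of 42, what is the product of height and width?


Height = length of longest chain minus 1; width = size of largest antichain.
A maximum chain: 1 | 7 | 21 | 42  (height 3).
A maximum antichain: {2, 3, 7}  (width 3).
Product = 3 * 3 = 9


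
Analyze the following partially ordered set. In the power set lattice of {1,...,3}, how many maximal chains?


A maximal chain goes from the minimum element to a maximal element via cover relations.
Counting all min-to-max paths in the cover graph.
Total maximal chains: 6


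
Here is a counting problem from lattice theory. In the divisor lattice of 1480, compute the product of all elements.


Divisors of 1480: [1, 2, 4, 5, 8, 10, 20, 37, 40, 74, 148, 185, 296, 370, 740, 1480]
Product = n^(d(n)/2) = 1480^(16/2)
Product = 23019385349216665600000000


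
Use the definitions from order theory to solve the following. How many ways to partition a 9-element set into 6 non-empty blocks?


S(n,k) = k*S(n-1,k) + S(n-1,k-1).
S(8,6) = 266, S(8,5) = 1050
S(9,6) = 6*266 + 1050 = 1596 + 1050
S(9,6) = 2646


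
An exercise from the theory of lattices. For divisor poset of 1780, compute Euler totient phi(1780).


phi(n) = n * prod_{p|n} (1 - 1/p).
Prime divisors of 1780: [2, 5, 89]
phi(1780) = 1780 * (1 - 1/2) * (1 - 1/5) * (1 - 1/89)
phi(1780) = 704


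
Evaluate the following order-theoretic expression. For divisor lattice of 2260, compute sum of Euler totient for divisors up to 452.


Divisors of 2260 up to 452: [1, 2, 4, 5, 10, 20, 113, 226, 452]
phi values: [1, 1, 2, 4, 4, 8, 112, 112, 224]
Sum = 468


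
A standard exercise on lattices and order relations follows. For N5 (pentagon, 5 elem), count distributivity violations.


Distributive law: a ^ (b v c) = (a ^ b) v (a ^ c).
Check all 5^3 = 125 ordered triples (a,b,c).
  e.g. a=b, b=a, c=c: lhs=b != rhs=a
  e.g. a=b, b=c, c=a: lhs=b != rhs=a
Total violating triples: 2


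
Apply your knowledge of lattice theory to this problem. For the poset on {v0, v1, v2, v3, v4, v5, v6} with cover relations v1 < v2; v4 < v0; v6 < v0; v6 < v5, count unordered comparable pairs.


A comparable pair {a,b} has a < b or b < a in the order.
Count unordered pairs where one element is strictly below the other.
Examples: {v0,v4}, {v0,v6}, {v1,v2}, {v5,v6}
Total comparable pairs: 4


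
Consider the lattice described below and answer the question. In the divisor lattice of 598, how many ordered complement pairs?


Complement pair (a,b): a meet b = bottom, a join b = top.
Here: gcd(a,b)=1 and lcm(a,b)=598, i.e. a*b=598 with a,b coprime.
Pairs found: (1,598), (2,299), (13,46), (23,26), ... (4 more)
Total ordered pairs: 8


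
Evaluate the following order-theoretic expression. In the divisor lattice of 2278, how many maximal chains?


A maximal chain goes from the minimum element to a maximal element via cover relations.
Counting all min-to-max paths in the cover graph.
Total maximal chains: 6


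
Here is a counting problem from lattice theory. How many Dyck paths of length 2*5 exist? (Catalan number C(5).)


C(n) = C(2n, n) / (n+1).
C(10, 5) = 252
C(5) = 252 / 6 = 42


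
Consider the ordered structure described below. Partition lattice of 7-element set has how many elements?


B(n) = number of set partitions of an n-element set.
B(n) satisfies the recurrence: B(n+1) = sum_k C(n,k)*B(k).
B(7) = 877


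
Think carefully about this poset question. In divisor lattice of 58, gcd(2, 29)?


Meet=gcd.
gcd(2,29)=1


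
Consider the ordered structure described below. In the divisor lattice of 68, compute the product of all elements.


Divisors of 68: [1, 2, 4, 17, 34, 68]
Product = n^(d(n)/2) = 68^(6/2)
Product = 314432


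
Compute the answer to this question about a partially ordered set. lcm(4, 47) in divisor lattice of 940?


Join=lcm.
gcd(4,47)=1
lcm=188


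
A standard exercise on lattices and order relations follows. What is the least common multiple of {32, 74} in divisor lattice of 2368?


In a divisor lattice, join = lcm (least common multiple).
Compute lcm iteratively: start with first element, then lcm(current, next).
Elements: [32, 74]
lcm(32,74) = 1184
Final lcm = 1184


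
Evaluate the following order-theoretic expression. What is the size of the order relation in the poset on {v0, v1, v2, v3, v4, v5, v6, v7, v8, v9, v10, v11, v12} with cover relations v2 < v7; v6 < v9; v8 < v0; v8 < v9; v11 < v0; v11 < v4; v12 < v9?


The order relation is {(a,b) : a <= b}, reflexive so it includes (a,a).
Examples: (v0,v0), (v1,v1), (v10,v10), (v11,v0), (v11,v11), ...
Total ordered pairs: 20


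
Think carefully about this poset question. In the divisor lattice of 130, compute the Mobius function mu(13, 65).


In a divisor lattice, mu(a,b) = mu(b/a) where mu is the classical Mobius function.
b/a = 65/13 = 5
Prime factorization of 5: primes [5]
5 is squarefree with 1 prime factor(s), so mu(5) = (-1)^1 = -1


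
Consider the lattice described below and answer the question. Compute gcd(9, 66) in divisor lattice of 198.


In a divisor lattice, meet = gcd (greatest common divisor).
By Euclidean algorithm or factoring: gcd(9,66) = 3


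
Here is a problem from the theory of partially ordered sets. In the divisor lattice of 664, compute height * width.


Height = length of longest chain minus 1; width = size of largest antichain.
A maximum chain: 1 | 83 | 166 | 332 | 664  (height 4).
A maximum antichain: {2, 83}  (width 2).
Product = 4 * 2 = 8


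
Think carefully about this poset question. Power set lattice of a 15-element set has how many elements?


Power set = 2^n.
2^15 = 32768


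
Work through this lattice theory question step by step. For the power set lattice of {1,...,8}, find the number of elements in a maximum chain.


A chain is a totally ordered subset; we count the number of elements in a maximum chain.
Compute, for each element x, the size of the longest chain ending at x:
  {}: 1
  {1}: 2
  {2}: 2
  {3}: 2
  {4}: 2
  {5}: 2
  ...
A maximum chain: {} < {1} < {1,2} < {1,2,3} < {1,2,3,4} < {1,2,3,4,5} < {1,2,3,4,5,6} < {1,2,3,4,5,6,7} < {1,2,3,4,5,6,7,8}
Number of elements in the longest chain: 9


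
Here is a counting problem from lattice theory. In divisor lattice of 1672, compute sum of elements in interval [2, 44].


Interval [2,44] in divisors of 1672: [2, 4, 22, 44]
Sum = 72


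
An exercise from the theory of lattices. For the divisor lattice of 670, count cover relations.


A cover relation a -< b holds when a < b with no c strictly between.
Cover relations:
  1 -< 2
  1 -< 5
  1 -< 67
  2 -< 10
  2 -< 134
  5 -< 10
  5 -< 335
  10 -< 670
  ...4 more
Total: 12


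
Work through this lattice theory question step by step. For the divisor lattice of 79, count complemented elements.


An element a is complemented if some b has a meet b = bottom, a join b = top.
a is complemented iff gcd(a, n/a)=1, i.e. a is a unitary divisor of 79.
Complemented elements: 1, 79
Count: 2


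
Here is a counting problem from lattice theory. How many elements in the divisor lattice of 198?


Divisors of 198: [1, 2, 3, 6, 9, 11, 18, 22, 33, 66, 99, 198]
Count: 12


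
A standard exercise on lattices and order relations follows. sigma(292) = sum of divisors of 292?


sigma(n) = sum of divisors.
Divisors of 292: [1, 2, 4, 73, 146, 292]
Sum = 518


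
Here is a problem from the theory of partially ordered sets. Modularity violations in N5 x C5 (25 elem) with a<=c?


Modular law: if a <= c then a v (b ^ c) = (a v b) ^ c.
Check all triples (a,b,c) with a <= c among 25 elements.
  e.g. a=(a,0), b=(c,0), c=(b,0): lhs=(a,0) != rhs=(b,0)
  e.g. a=(a,0), b=(c,1), c=(b,0): lhs=(a,0) != rhs=(b,0)
Total violating triples: 75


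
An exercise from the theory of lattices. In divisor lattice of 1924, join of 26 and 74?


In a divisor lattice, join = lcm (least common multiple).
gcd(26,74) = 2
lcm(26,74) = 26*74/gcd = 1924/2 = 962


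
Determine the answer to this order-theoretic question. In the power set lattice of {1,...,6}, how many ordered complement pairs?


Complement pair (a,b): a meet b = bottom, a join b = top.
Here: A intersect B = {} and A union B = {1,...,6}.
Pairs found: ({},{1,2,3,4,5,6}), ({1},{2,3,4,5,6}), ({2},{1,3,4,5,6}), ({3},{1,2,4,5,6}), ... (60 more)
Total ordered pairs: 64


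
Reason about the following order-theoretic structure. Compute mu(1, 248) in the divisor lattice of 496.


In a divisor lattice, mu(a,b) = mu(b/a) where mu is the classical Mobius function.
b/a = 248/1 = 248
Prime factorization of 248: primes [2, 31]
248 is not squarefree, so mu(248) = 0


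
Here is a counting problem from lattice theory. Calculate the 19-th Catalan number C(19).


C(n) = C(2n, n) / (n+1).
C(38, 19) = 35345263800
C(19) = 35345263800 / 20 = 1767263190


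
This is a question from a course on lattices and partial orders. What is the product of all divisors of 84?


Divisors of 84: [1, 2, 3, 4, 6, 7, 12, 14, 21, 28, 42, 84]
Product = n^(d(n)/2) = 84^(12/2)
Product = 351298031616


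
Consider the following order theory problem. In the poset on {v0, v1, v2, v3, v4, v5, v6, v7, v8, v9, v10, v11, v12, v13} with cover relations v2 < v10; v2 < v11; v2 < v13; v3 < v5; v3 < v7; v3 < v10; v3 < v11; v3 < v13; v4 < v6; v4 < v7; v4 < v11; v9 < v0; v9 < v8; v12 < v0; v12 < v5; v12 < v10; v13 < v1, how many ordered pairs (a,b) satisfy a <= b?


The order relation is {(a,b) : a <= b}, reflexive so it includes (a,a).
Examples: (v0,v0), (v1,v1), (v10,v10), (v11,v11), (v12,v0), ...
Total ordered pairs: 33


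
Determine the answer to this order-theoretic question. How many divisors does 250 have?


Divisors of 250: [1, 2, 5, 10, 25, 50, 125, 250]
Count: 8


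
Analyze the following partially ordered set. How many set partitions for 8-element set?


B(n) = number of set partitions of an n-element set.
B(n) satisfies the recurrence: B(n+1) = sum_k C(n,k)*B(k).
B(8) = 4140


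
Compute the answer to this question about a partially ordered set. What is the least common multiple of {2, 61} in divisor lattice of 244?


In a divisor lattice, join = lcm (least common multiple).
Compute lcm iteratively: start with first element, then lcm(current, next).
Elements: [2, 61]
lcm(2,61) = 122
Final lcm = 122


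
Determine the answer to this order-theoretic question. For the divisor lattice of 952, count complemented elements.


An element a is complemented if some b has a meet b = bottom, a join b = top.
a is complemented iff gcd(a, n/a)=1, i.e. a is a unitary divisor of 952.
Complemented elements: 1, 7, 8, 17, 56, 119, ... (2 more)
Count: 8


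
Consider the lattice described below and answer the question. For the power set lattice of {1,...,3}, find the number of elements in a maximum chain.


A chain is a totally ordered subset; we count the number of elements in a maximum chain.
Compute, for each element x, the size of the longest chain ending at x:
  {}: 1
  {1}: 2
  {2}: 2
  {3}: 2
  {1,2}: 3
  {1,3}: 3
  ...
A maximum chain: {} < {1} < {1,2} < {1,2,3}
Number of elements in the longest chain: 4


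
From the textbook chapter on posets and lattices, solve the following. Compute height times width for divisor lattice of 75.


Height = length of longest chain minus 1; width = size of largest antichain.
A maximum chain: 1 | 5 | 25 | 75  (height 3).
A maximum antichain: {3, 5}  (width 2).
Product = 3 * 2 = 6


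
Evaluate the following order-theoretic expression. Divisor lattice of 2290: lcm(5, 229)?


Join=lcm.
gcd(5,229)=1
lcm=1145


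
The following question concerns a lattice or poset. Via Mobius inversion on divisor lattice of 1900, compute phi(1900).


phi(n) = n * prod_{p|n} (1 - 1/p).
Prime divisors of 1900: [2, 5, 19]
phi(1900) = 1900 * (1 - 1/2) * (1 - 1/5) * (1 - 1/19)
phi(1900) = 720


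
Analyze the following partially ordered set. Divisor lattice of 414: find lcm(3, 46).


In a divisor lattice, join = lcm (least common multiple).
gcd(3,46) = 1
lcm(3,46) = 3*46/gcd = 138/1 = 138


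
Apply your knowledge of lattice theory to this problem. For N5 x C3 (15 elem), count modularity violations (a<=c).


Modular law: if a <= c then a v (b ^ c) = (a v b) ^ c.
Check all triples (a,b,c) with a <= c among 15 elements.
  e.g. a=(a,0), b=(c,0), c=(b,0): lhs=(a,0) != rhs=(b,0)
  e.g. a=(a,0), b=(c,1), c=(b,0): lhs=(a,0) != rhs=(b,0)
Total violating triples: 18


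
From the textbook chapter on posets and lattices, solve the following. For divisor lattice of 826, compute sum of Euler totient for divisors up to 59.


Divisors of 826 up to 59: [1, 2, 7, 14, 59]
phi values: [1, 1, 6, 6, 58]
Sum = 72


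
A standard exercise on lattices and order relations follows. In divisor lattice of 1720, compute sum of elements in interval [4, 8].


Interval [4,8] in divisors of 1720: [4, 8]
Sum = 12


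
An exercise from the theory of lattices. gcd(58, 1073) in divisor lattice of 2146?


Meet=gcd.
gcd(58,1073)=29


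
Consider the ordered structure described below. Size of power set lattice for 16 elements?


Power set = 2^n.
2^16 = 65536


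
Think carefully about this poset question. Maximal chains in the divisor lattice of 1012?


A maximal chain goes from the minimum element to a maximal element via cover relations.
Counting all min-to-max paths in the cover graph.
Total maximal chains: 12


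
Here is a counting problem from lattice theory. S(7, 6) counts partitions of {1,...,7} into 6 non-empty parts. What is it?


S(n,k) = k*S(n-1,k) + S(n-1,k-1).
S(6,6) = 1, S(6,5) = 15
S(7,6) = 6*1 + 15 = 6 + 15
S(7,6) = 21


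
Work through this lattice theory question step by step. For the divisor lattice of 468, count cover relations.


A cover relation a -< b holds when a < b with no c strictly between.
Cover relations:
  1 -< 2
  1 -< 3
  1 -< 13
  2 -< 4
  2 -< 6
  2 -< 26
  3 -< 6
  3 -< 9
  ...25 more
Total: 33


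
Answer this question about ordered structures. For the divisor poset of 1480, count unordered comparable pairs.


A comparable pair {a,b} has a < b or b < a in the order.
Count unordered pairs where one element is strictly below the other.
Examples: {1,2}, {1,4}, {1,5}, {1,8}, ...
Total comparable pairs: 74


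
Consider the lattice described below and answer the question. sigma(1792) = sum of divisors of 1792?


sigma(n) = sum of divisors.
Divisors of 1792: [1, 2, 4, 7, 8, 14, 16, 28, 32, 56, 64, 112, 128, 224, 256, 448, 896, 1792]
Sum = 4088


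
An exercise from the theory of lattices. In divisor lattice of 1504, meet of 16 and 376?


In a divisor lattice, meet = gcd (greatest common divisor).
By Euclidean algorithm or factoring: gcd(16,376) = 8


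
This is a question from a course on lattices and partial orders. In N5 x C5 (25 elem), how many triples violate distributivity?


Distributive law: a ^ (b v c) = (a ^ b) v (a ^ c).
Check all 25^3 = 15625 ordered triples (a,b,c).
  e.g. a=(b,0), b=(a,0), c=(c,0): lhs=(b,0) != rhs=(a,0)
  e.g. a=(b,0), b=(a,0), c=(c,1): lhs=(b,0) != rhs=(a,0)
Total violating triples: 250


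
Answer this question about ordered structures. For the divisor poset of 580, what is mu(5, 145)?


In a divisor lattice, mu(a,b) = mu(b/a) where mu is the classical Mobius function.
b/a = 145/5 = 29
Prime factorization of 29: primes [29]
29 is squarefree with 1 prime factor(s), so mu(29) = (-1)^1 = -1


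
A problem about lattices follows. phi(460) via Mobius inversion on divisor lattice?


phi(n) = n * prod_{p|n} (1 - 1/p).
Prime divisors of 460: [2, 5, 23]
phi(460) = 460 * (1 - 1/2) * (1 - 1/5) * (1 - 1/23)
phi(460) = 176


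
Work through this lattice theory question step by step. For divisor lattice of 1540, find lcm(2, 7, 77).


In a divisor lattice, join = lcm (least common multiple).
Compute lcm iteratively: start with first element, then lcm(current, next).
Elements: [2, 7, 77]
lcm(2,7) = 14
lcm(14,77) = 154
Final lcm = 154


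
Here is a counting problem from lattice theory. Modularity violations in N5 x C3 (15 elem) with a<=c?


Modular law: if a <= c then a v (b ^ c) = (a v b) ^ c.
Check all triples (a,b,c) with a <= c among 15 elements.
  e.g. a=(a,0), b=(c,0), c=(b,0): lhs=(a,0) != rhs=(b,0)
  e.g. a=(a,0), b=(c,1), c=(b,0): lhs=(a,0) != rhs=(b,0)
Total violating triples: 18


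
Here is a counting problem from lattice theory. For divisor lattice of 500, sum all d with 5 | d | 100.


Interval [5,100] in divisors of 500: [5, 10, 20, 25, 50, 100]
Sum = 210


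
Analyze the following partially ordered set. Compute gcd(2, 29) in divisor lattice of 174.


In a divisor lattice, meet = gcd (greatest common divisor).
By Euclidean algorithm or factoring: gcd(2,29) = 1


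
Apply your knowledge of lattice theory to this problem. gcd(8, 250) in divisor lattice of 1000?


Meet=gcd.
gcd(8,250)=2


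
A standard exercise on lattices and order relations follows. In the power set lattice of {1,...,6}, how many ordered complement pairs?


Complement pair (a,b): a meet b = bottom, a join b = top.
Here: A intersect B = {} and A union B = {1,...,6}.
Pairs found: ({},{1,2,3,4,5,6}), ({1},{2,3,4,5,6}), ({2},{1,3,4,5,6}), ({3},{1,2,4,5,6}), ... (60 more)
Total ordered pairs: 64


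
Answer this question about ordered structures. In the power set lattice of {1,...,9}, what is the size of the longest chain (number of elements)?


A chain is a totally ordered subset; we count the number of elements in a maximum chain.
Compute, for each element x, the size of the longest chain ending at x:
  {}: 1
  {1}: 2
  {2}: 2
  {3}: 2
  {4}: 2
  {5}: 2
  ...
A maximum chain: {} < {1} < {1,2} < {1,2,3} < {1,2,3,4} < {1,2,3,4,5} < {1,2,3,4,5,6} < {1,2,3,4,5,6,7} < {1,2,3,4,5,6,7,8} < {1,2,3,4,5,6,7,8,9}
Number of elements in the longest chain: 10
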